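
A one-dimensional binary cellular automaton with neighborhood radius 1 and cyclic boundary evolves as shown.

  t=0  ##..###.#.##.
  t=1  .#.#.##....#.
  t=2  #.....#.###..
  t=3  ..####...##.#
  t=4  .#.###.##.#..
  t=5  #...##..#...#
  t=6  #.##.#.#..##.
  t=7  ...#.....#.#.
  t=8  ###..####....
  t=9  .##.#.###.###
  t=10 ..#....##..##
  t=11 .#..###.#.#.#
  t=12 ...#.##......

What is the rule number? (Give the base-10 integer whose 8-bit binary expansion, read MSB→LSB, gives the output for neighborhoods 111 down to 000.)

  nb ###: next=#  (t=0,i=5, bit7=1)
  nb ##.: next=#  (t=0,i=1, bit6=1)
  nb #.#: next=.  (t=0,i=7, bit5=0)
  nb #..: next=.  (t=0,i=2, bit4=0)
  nb .##: next=.  (t=0,i=0, bit3=0)
  nb .#.: next=.  (t=0,i=8, bit2=0)
  nb ..#: next=#  (t=0,i=3, bit1=1)
  nb ...: next=#  (t=1,i=8, bit0=1)
  bits 11000011 = 195

195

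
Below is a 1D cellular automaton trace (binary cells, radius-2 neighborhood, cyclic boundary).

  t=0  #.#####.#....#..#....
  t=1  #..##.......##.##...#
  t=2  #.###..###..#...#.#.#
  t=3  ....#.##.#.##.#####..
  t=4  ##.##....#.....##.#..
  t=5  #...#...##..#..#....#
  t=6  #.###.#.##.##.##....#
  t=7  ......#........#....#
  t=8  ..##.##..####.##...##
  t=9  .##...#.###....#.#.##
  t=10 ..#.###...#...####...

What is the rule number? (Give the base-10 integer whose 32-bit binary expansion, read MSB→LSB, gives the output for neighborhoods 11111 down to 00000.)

  ##### -> #   bit 31 = 1  t=0,i=4
  ####. -> .   bit 30 = 0  t=0,i=5
  ###.# -> .   bit 29 = 0  t=0,i=6
  ###.. -> #   bit 28 = 1  t=2,i=4
  ##.## -> .   bit 27 = 0  t=1,i=14
  ##.#. -> .   bit 26 = 0  t=0,i=7
  ##..# -> .   bit 25 = 0  t=1,i=1
  ##... -> .   bit 24 = 0  t=1,i=5
  #.### -> .   bit 23 = 0  t=0,i=2
  #.##. -> .   bit 22 = 0  t=1,i=15
  #.#.# -> #   bit 21 = 1  t=2,i=18
  #.#.. -> .   bit 20 = 0  t=0,i=8
  #..## -> #   bit 19 = 1  t=1,i=2
  #..#. -> #   bit 18 = 1  t=0,i=15
  #...# -> #   bit 17 = 1  t=1,i=18
  #.... -> .   bit 16 = 0  t=0,i=10
  .#### -> #   bit 15 = 1  t=0,i=3
  .###. -> .   bit 14 = 0  t=2,i=3
  .##.# -> .   bit 13 = 0  t=1,i=13
  .##.. -> #   bit 12 = 1  t=1,i=0
  .#.## -> .   bit 11 = 0  t=0,i=1
  .#.#. -> #   bit 10 = 1  t=2,i=17
  .#..# -> .   bit 9 = 0  t=0,i=14
  .#... -> .   bit 8 = 0  t=0,i=9
  ..### -> #   bit 7 = 1  t=2,i=7
  ..##. -> #   bit 6 = 1  t=1,i=3
  ..#.# -> #   bit 5 = 1  t=0,i=0
  ..#.. -> #   bit 4 = 1  t=0,i=13
  ...## -> .   bit 3 = 0  t=1,i=11
  ...#. -> #   bit 2 = 1  t=0,i=12
  ....# -> .   bit 1 = 0  t=0,i=11
  ..... -> #   bit 0 = 1  t=1,i=7
  bits 10010000001011101001010011110101 = 2418971893

2418971893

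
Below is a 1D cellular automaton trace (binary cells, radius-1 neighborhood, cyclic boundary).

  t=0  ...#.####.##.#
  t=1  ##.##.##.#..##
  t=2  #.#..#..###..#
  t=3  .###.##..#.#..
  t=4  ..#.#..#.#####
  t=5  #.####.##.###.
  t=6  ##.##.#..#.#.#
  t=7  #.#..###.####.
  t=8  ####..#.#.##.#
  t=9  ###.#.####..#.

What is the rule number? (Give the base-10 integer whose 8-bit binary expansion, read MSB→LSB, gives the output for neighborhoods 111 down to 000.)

181

  nb ###: next=#  (t=0,i=6, bit7=1)
  nb ##.: next=.  (t=0,i=8, bit6=0)
  nb #.#: next=#  (t=0,i=4, bit5=1)
  nb #..: next=#  (t=0,i=0, bit4=1)
  nb .##: next=.  (t=0,i=5, bit3=0)
  nb .#.: next=#  (t=0,i=3, bit2=1)
  nb ..#: next=.  (t=0,i=2, bit1=0)
  nb ...: next=#  (t=0,i=1, bit0=1)
  bits 10110101 = 181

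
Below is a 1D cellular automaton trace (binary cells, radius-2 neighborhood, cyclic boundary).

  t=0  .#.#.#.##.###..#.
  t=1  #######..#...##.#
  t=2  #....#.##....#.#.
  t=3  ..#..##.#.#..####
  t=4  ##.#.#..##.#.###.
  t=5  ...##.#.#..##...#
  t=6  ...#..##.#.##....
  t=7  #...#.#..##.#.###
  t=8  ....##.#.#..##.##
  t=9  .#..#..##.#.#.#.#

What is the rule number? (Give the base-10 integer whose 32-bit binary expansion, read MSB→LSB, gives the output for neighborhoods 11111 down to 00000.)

1243979489

  nb #####: next=.  (t=1,i=1, bit31=0)
  nb ####.: next=#  (t=1,i=5, bit30=1)
  nb ###.#: next=.  (t=4,i=15, bit29=0)
  nb ###..: next=.  (t=0,i=12, bit28=0)
  nb ##.##: next=#  (t=0,i=9, bit27=1)
  nb ##.#.: next=.  (t=3,i=7, bit26=0)
  nb ##..#: next=#  (t=0,i=13, bit25=1)
  nb ##...: next=.  (t=2,i=9, bit24=0)
  nb #.###: next=.  (t=0,i=10, bit23=0)
  nb #.##.: next=.  (t=0,i=7, bit22=0)
  nb #.#.#: next=#  (t=0,i=3, bit21=1)
  nb #.#..: next=.  (t=2,i=0, bit20=0)
  nb #..##: next=.  (t=3,i=4, bit19=0)
  nb #..#.: next=#  (t=0,i=0, bit18=1)
  nb #...#: next=.  (t=1,i=11, bit17=0)
  nb #....: next=#  (t=2,i=2, bit16=1)
  nb .####: next=#  (t=1,i=0, bit15=1)
  nb .###.: next=.  (t=0,i=11, bit14=0)
  nb .##.#: next=.  (t=0,i=8, bit13=0)
  nb .##..: next=#  (t=2,i=8, bit12=1)
  nb .#.##: next=#  (t=0,i=6, bit11=1)
  nb .#.#.: next=#  (t=0,i=2, bit10=1)
  nb .#..#: next=#  (t=0,i=16, bit9=1)
  nb .#...: next=.  (t=1,i=10, bit8=0)
  nb ..###: next=#  (t=3,i=13, bit7=1)
  nb ..##.: next=#  (t=1,i=13, bit6=1)
  nb ..#.#: next=#  (t=0,i=1, bit5=1)
  nb ..#..: next=.  (t=0,i=15, bit4=0)
  nb ...##: next=.  (t=1,i=12, bit3=0)
  nb ...#.: next=.  (t=2,i=4, bit2=0)
  nb ....#: next=.  (t=2,i=3, bit1=0)
  nb .....: next=#  (t=6,i=0, bit0=1)
  bits 01001010001001011001111011100001 = 1243979489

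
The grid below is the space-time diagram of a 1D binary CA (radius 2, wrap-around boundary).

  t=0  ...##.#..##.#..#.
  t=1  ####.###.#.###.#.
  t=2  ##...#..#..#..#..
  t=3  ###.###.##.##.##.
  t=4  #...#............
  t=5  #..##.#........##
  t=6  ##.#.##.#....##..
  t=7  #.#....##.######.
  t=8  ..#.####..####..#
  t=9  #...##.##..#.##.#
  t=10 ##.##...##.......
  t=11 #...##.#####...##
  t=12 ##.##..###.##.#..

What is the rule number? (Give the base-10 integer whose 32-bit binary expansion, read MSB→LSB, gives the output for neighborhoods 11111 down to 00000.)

  ##### -> #   bit 31 = 1  t=7,i=12
  ####. -> .   bit 30 = 0  t=1,i=2
  ###.# -> .   bit 29 = 0  t=1,i=3
  ###.. -> #   bit 28 = 1  t=5,i=0
  ##.## -> .   bit 27 = 0  t=1,i=4
  ##.#. -> #   bit 26 = 1  t=0,i=5
  ##..# -> #   bit 25 = 1  t=5,i=1
  ##... -> #   bit 24 = 1  t=2,i=2
  #.### -> #   bit 23 = 1  t=1,i=0
  #.##. -> .   bit 22 = 0  t=3,i=8
  #.#.# -> .   bit 21 = 0  t=1,i=9
  #.#.. -> #   bit 20 = 1  t=0,i=6
  #..## -> .   bit 19 = 0  t=0,i=8
  #..#. -> .   bit 18 = 0  t=0,i=14
  #...# -> .   bit 17 = 0  t=2,i=3
  #.... -> #   bit 16 = 1  t=0,i=0
  .#### -> #   bit 15 = 1  t=1,i=1
  .###. -> .   bit 14 = 0  t=1,i=6
  .##.# -> .   bit 13 = 0  t=0,i=4
  .##.. -> #   bit 12 = 1  t=2,i=1
  .#.## -> .   bit 11 = 0  t=1,i=10
  .#.#. -> .   bit 10 = 0  t=7,i=1
  .#..# -> #   bit 9 = 1  t=0,i=7
  .#... -> .   bit 8 = 0  t=0,i=16
  ..### -> .   bit 7 = 0  t=5,i=15
  ..##. -> #   bit 6 = 1  t=0,i=3
  ..#.# -> .   bit 5 = 0  t=8,i=2
  ..#.. -> #   bit 4 = 1  t=0,i=15
  ...## -> #   bit 3 = 1  t=0,i=2
  ...#. -> #   bit 2 = 1  t=2,i=4
  ....# -> #   bit 1 = 1  t=0,i=1
  ..... -> .   bit 0 = 0  t=4,i=7
  bits 10010111100100011001001001011110 = 2542899806

2542899806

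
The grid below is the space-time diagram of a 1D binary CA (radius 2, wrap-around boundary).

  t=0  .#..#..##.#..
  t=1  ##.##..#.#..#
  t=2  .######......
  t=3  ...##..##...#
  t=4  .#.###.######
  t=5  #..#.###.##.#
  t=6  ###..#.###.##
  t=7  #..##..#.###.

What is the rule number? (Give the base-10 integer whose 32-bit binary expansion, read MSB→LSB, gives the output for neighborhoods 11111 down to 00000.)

  nb #####: next=#  (t=2,i=3, bit31=1)
  nb ####.: next=.  (t=2,i=5, bit30=0)
  nb ###.#: next=#  (t=1,i=1, bit29=1)
  nb ###..: next=.  (t=2,i=6, bit28=0)
  nb ##.##: next=#  (t=1,i=2, bit27=1)
  nb ##.#.: next=#  (t=0,i=9, bit26=1)
  nb ##..#: next=#  (t=1,i=5, bit25=1)
  nb ##...: next=#  (t=2,i=7, bit24=1)
  nb #.###: next=#  (t=4,i=3, bit23=1)
  nb #.##.: next=#  (t=1,i=3, bit22=1)
  nb #.#.#: next=.  (t=4,i=1, bit21=0)
  nb #.#..: next=.  (t=0,i=10, bit20=0)
  nb #..##: next=.  (t=0,i=6, bit19=0)
  nb #..#.: next=#  (t=0,i=3, bit18=1)
  nb #...#: next=#  (t=0,i=12, bit17=1)
  nb #....: next=#  (t=2,i=8, bit16=1)
  nb .####: next=.  (t=2,i=2, bit15=0)
  nb .###.: next=.  (t=1,i=0, bit14=0)
  nb .##.#: next=.  (t=0,i=8, bit13=0)
  nb .##..: next=#  (t=1,i=4, bit12=1)
  nb .#.##: next=.  (t=4,i=2, bit11=0)
  nb .#.#.: next=.  (t=1,i=8, bit10=0)
  nb .#..#: next=.  (t=0,i=2, bit9=0)
  nb .#...: next=.  (t=0,i=11, bit8=0)
  nb ..###: next=.  (t=1,i=12, bit7=0)
  nb ..##.: next=#  (t=0,i=7, bit6=1)
  nb ..#.#: next=.  (t=1,i=7, bit5=0)
  nb ..#..: next=#  (t=0,i=1, bit4=1)
  nb ...##: next=.  (t=2,i=0, bit3=0)
  nb ...#.: next=#  (t=0,i=0, bit2=1)
  nb ....#: next=#  (t=2,i=12, bit1=1)
  nb .....: next=.  (t=2,i=9, bit0=0)
  bits 10101111110001110001000001010110 = 2949058646

2949058646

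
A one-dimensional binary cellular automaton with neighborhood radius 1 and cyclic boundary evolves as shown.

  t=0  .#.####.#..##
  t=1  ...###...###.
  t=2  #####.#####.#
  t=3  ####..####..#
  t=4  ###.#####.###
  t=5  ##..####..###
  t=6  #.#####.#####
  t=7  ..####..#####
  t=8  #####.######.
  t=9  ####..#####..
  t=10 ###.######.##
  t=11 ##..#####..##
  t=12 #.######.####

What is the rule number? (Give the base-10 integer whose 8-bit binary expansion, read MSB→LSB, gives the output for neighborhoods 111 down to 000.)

155

  nb ###: next=#  (t=0,i=4, bit7=1)
  nb ##.: next=.  (t=0,i=6, bit6=0)
  nb #.#: next=.  (t=0,i=0, bit5=0)
  nb #..: next=#  (t=0,i=9, bit4=1)
  nb .##: next=#  (t=0,i=3, bit3=1)
  nb .#.: next=.  (t=0,i=1, bit2=0)
  nb ..#: next=#  (t=0,i=10, bit1=1)
  nb ...: next=#  (t=1,i=0, bit0=1)
  bits 10011011 = 155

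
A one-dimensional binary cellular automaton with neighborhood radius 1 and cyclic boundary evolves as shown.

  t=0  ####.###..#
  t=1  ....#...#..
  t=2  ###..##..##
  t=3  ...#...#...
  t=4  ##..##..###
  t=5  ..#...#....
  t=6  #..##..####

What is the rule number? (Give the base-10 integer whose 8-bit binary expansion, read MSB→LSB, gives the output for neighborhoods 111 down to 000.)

49

  nb ###: next=.  (t=0,i=0, bit7=0)
  nb ##.: next=.  (t=0,i=3, bit6=0)
  nb #.#: next=#  (t=0,i=4, bit5=1)
  nb #..: next=#  (t=0,i=8, bit4=1)
  nb .##: next=.  (t=0,i=5, bit3=0)
  nb .#.: next=.  (t=1,i=4, bit2=0)
  nb ..#: next=.  (t=0,i=9, bit1=0)
  nb ...: next=#  (t=1,i=0, bit0=1)
  bits 00110001 = 49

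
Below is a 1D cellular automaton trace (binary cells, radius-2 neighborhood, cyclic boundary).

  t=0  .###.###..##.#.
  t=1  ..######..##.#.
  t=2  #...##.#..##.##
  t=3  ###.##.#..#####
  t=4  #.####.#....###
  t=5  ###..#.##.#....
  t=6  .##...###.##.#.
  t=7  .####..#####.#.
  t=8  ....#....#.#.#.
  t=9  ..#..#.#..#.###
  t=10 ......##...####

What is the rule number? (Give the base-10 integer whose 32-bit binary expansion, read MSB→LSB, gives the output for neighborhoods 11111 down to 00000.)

3117579586

  nb #####: next=#  (t=1,i=4, bit31=1)
  nb ####.: next=.  (t=1,i=6, bit30=0)
  nb ###.#: next=#  (t=0,i=3, bit29=1)
  nb ###..: next=#  (t=0,i=7, bit28=1)
  nb ##.##: next=#  (t=0,i=4, bit27=1)
  nb ##.#.: next=.  (t=0,i=12, bit26=0)
  nb ##..#: next=.  (t=0,i=8, bit25=0)
  nb ##...: next=#  (t=2,i=1, bit24=1)
  nb #.###: next=#  (t=0,i=5, bit23=1)
  nb #.##.: next=#  (t=3,i=4, bit22=1)
  nb #.#.#: next=.  (t=8,i=11, bit21=0)
  nb #.#..: next=#  (t=0,i=13, bit20=1)
  nb #..##: next=.  (t=0,i=0, bit19=0)
  nb #..#.: next=.  (t=5,i=4, bit18=0)
  nb #...#: next=#  (t=1,i=0, bit17=1)
  nb #....: next=.  (t=4,i=9, bit16=0)
  nb .####: next=.  (t=1,i=3, bit15=0)
  nb .###.: next=#  (t=0,i=2, bit14=1)
  nb .##.#: next=#  (t=0,i=11, bit13=1)
  nb .##..: next=#  (t=6,i=2, bit12=1)
  nb .#.##: next=#  (t=5,i=6, bit11=1)
  nb .#.#.: next=#  (t=8,i=10, bit10=1)
  nb .#..#: next=.  (t=0,i=14, bit9=0)
  nb .#...: next=#  (t=1,i=14, bit8=1)
  nb ..###: next=.  (t=0,i=1, bit7=0)
  nb ..##.: next=#  (t=0,i=10, bit6=1)
  nb ..#.#: next=.  (t=5,i=5, bit5=0)
  nb ..#..: next=.  (t=8,i=4, bit4=0)
  nb ...##: next=.  (t=1,i=1, bit3=0)
  nb ...#.: next=.  (t=8,i=3, bit2=0)
  nb ....#: next=#  (t=4,i=10, bit1=1)
  nb .....: next=.  (t=8,i=1, bit0=0)
  bits 10111001110100100111110101000010 = 3117579586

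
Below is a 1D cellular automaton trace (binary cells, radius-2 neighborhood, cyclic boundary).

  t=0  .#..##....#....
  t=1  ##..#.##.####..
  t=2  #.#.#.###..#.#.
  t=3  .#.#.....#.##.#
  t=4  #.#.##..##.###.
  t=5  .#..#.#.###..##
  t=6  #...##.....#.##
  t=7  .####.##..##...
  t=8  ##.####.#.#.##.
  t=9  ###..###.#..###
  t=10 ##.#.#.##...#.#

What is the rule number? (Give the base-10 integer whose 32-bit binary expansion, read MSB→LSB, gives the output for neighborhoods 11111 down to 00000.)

  [31] ##### => #  t=9,i=0
  [30] ####. => #  t=1,i=11
  [29] ###.# => #  t=4,i=13
  [28] ###.. => .  t=1,i=12
  [27] ##.## => #  t=1,i=8
  [26] ##.#. => #  t=3,i=13
  [25] ##..# => #  t=1,i=2
  [24] ##... => #  t=0,i=6
  [23] #.### => .  t=1,i=9
  [22] #.##. => #  t=1,i=6
  [21] #.#.# => .  t=2,i=0
  [20] #.#.. => .  t=3,i=3
  [19] #..## => .  t=0,i=3
  [18] #..#. => .  t=1,i=3
  [17] #...# => #  t=6,i=2
  [16] #.... => #  t=0,i=7
  [15] .#### => .  t=1,i=10
  [14] .###. => .  t=2,i=7
  [13] .##.# => #  t=1,i=7
  [12] .##.. => .  t=0,i=5
  [11] .#.## => .  t=1,i=5
  [10] .#.#. => #  t=2,i=1
  [9] .#..# => .  t=0,i=2
  [8] .#... => #  t=0,i=11
  [7] ..### => #  t=7,i=1
  [6] ..##. => #  t=0,i=4
  [5] ..#.# => #  t=1,i=4
  [4] ..#.. => #  t=0,i=1
  [3] ...## => #  t=6,i=3
  [2] ...#. => #  t=0,i=0
  [1] ....# => .  t=0,i=8
  [0] ..... => .  t=0,i=13
  bits 11101111010000110010010111111100 = 4014155260

4014155260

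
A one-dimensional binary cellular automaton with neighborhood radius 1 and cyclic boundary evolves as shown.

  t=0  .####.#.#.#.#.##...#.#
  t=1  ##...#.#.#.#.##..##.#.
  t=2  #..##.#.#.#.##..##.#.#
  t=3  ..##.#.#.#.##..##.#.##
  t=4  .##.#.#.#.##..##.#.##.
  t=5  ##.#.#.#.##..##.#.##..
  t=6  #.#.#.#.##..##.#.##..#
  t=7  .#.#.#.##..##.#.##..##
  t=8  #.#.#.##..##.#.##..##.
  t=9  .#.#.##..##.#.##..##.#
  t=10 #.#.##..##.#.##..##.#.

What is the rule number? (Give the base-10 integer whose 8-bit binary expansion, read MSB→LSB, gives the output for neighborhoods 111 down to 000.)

  ### -> .   bit 7 = 0  t=0,i=2
  ##. -> .   bit 6 = 0  t=0,i=4
  #.# -> #   bit 5 = 1  t=0,i=0
  #.. -> .   bit 4 = 0  t=0,i=16
  .## -> #   bit 3 = 1  t=0,i=1
  .#. -> .   bit 2 = 0  t=0,i=6
  ..# -> #   bit 1 = 1  t=0,i=18
  ... -> #   bit 0 = 1  t=0,i=17
  bits 00101011 = 43

43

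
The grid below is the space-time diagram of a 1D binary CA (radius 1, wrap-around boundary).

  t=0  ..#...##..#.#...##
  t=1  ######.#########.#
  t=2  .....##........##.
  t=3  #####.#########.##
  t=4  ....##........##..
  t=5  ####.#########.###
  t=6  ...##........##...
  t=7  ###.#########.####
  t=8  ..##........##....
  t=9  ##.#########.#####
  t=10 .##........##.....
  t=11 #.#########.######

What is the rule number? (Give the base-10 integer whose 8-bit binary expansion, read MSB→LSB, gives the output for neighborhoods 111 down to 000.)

119

  nb ###: next=.  (t=1,i=0, bit7=0)
  nb ##.: next=#  (t=0,i=7, bit6=1)
  nb #.#: next=#  (t=0,i=11, bit5=1)
  nb #..: next=#  (t=0,i=0, bit4=1)
  nb .##: next=.  (t=0,i=6, bit3=0)
  nb .#.: next=#  (t=0,i=2, bit2=1)
  nb ..#: next=#  (t=0,i=1, bit1=1)
  nb ...: next=#  (t=0,i=4, bit0=1)
  bits 01110111 = 119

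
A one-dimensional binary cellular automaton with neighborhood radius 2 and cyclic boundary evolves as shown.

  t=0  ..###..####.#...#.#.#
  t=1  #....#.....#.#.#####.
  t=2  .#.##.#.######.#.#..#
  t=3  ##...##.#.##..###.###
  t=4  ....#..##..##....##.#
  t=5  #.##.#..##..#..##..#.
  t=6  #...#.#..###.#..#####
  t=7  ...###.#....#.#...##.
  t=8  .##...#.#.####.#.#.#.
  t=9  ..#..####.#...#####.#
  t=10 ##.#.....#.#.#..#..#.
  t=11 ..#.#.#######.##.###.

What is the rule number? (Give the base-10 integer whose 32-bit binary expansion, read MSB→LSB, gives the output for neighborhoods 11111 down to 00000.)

2393118511

  [31] ##### => #  t=1,i=17
  [30] ####. => .  t=0,i=9
  [29] ###.# => .  t=0,i=10
  [28] ###.. => .  t=0,i=4
  [27] ##.## => #  t=3,i=17
  [26] ##.#. => #  t=0,i=11
  [25] ##..# => #  t=0,i=5
  [24] ##... => .  t=3,i=2
  [23] #.### => #  t=1,i=15
  [22] #.##. => .  t=2,i=3
  [21] #.#.# => #  t=0,i=18
  [20] #.#.. => .  t=0,i=12
  [19] #..## => .  t=0,i=1
  [18] #..#. => #  t=2,i=19
  [17] #...# => .  t=0,i=14
  [16] #.... => .  t=1,i=2
  [15] .#### => .  t=0,i=8
  [14] .###. => .  t=0,i=3
  [13] .##.# => .  t=2,i=4
  [12] .##.. => #  t=3,i=11
  [11] .#.## => .  t=1,i=14
  [10] .#.#. => #  t=0,i=17
  [9] .#..# => #  t=0,i=0
  [8] .#... => #  t=0,i=13
  [7] ..### => .  t=0,i=2
  [6] ..##. => .  t=3,i=5
  [5] ..#.# => #  t=0,i=16
  [4] ..#.. => .  t=1,i=5
  [3] ...## => #  t=3,i=4
  [2] ...#. => #  t=0,i=15
  [1] ....# => #  t=1,i=3
  [0] ..... => #  t=1,i=8
  bits 10001110101001000001011100101111 = 2393118511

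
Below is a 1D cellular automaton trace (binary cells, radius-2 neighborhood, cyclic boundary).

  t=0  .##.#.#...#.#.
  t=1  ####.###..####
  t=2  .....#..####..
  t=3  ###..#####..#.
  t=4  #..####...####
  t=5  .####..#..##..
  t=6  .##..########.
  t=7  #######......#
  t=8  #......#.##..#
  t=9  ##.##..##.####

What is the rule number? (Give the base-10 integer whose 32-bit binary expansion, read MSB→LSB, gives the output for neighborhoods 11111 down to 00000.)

127713265

  ##### -> .   bit 31 = 0  t=1,i=0
  ####. -> .   bit 30 = 0  t=1,i=2
  ###.# -> .   bit 29 = 0  t=1,i=3
  ###.. -> .   bit 28 = 0  t=1,i=7
  ##.## -> .   bit 27 = 0  t=1,i=4
  ##.#. -> #   bit 26 = 1  t=0,i=3
  ##..# -> #   bit 25 = 1  t=1,i=8
  ##... -> #   bit 24 = 1  t=2,i=12
  #.### -> #   bit 23 = 1  t=1,i=5
  #.##. -> .   bit 22 = 0  t=8,i=9
  #.#.# -> .   bit 21 = 0  t=0,i=4
  #.#.. -> #   bit 20 = 1  t=0,i=6
  #..## -> #   bit 19 = 1  t=0,i=0
  #..#. -> #   bit 18 = 1  t=3,i=11
  #...# -> .   bit 17 = 0  t=0,i=8
  #.... -> .   bit 16 = 0  t=2,i=13
  .#### -> #   bit 15 = 1  t=1,i=11
  .###. -> .   bit 14 = 0  t=1,i=6
  .##.# -> #   bit 13 = 1  t=0,i=2
  .##.. -> #   bit 12 = 1  t=5,i=11
  .#.## -> #   bit 11 = 1  t=3,i=13
  .#.#. -> #   bit 10 = 1  t=0,i=5
  .#..# -> #   bit 9 = 1  t=0,i=13
  .#... -> #   bit 8 = 1  t=0,i=7
  ..### -> #   bit 7 = 1  t=1,i=10
  ..##. -> #   bit 6 = 1  t=0,i=1
  ..#.# -> #   bit 5 = 1  t=0,i=10
  ..#.. -> #   bit 4 = 1  t=2,i=5
  ...## -> .   bit 3 = 0  t=4,i=9
  ...#. -> .   bit 2 = 0  t=0,i=9
  ....# -> .   bit 1 = 0  t=2,i=3
  ..... -> #   bit 0 = 1  t=2,i=0
  bits 00000111100111001011111111110001 = 127713265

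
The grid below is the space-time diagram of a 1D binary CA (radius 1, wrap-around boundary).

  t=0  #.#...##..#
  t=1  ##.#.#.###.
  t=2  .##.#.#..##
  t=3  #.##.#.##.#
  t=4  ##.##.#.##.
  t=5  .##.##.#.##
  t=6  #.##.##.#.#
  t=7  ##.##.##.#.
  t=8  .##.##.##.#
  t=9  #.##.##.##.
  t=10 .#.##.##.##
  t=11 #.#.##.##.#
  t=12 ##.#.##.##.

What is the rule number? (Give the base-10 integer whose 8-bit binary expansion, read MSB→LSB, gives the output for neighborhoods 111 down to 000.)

  ###|.  b7=0 t=1,i=8
  ##.|#  b6=1 t=0,i=0
  #.#|#  b5=1 t=0,i=1
  #..|#  b4=1 t=0,i=3
  .##|.  b3=0 t=0,i=6
  .#.|.  b2=0 t=0,i=2
  ..#|#  b1=1 t=0,i=5
  ...|.  b0=0 t=0,i=4
  bits 01110010 = 114

114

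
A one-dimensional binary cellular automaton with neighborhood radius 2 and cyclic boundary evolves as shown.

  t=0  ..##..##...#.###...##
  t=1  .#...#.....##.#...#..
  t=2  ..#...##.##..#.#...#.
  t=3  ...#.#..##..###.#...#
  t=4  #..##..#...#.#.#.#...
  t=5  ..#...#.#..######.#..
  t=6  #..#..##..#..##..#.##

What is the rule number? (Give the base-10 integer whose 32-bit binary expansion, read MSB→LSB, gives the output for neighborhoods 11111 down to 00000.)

2355973418

  nb #####: next=#  (t=5,i=13, bit31=1)
  nb ####.: next=.  (t=5,i=15, bit30=0)
  nb ###.#: next=.  (t=3,i=14, bit29=0)
  nb ###..: next=.  (t=0,i=15, bit28=0)
  nb ##.##: next=#  (t=2,i=8, bit27=1)
  nb ##.#.: next=#  (t=1,i=13, bit26=1)
  nb ##..#: next=.  (t=0,i=0, bit25=0)
  nb ##...: next=.  (t=0,i=8, bit24=0)
  nb #.###: next=.  (t=0,i=13, bit23=0)
  nb #.##.: next=#  (t=2,i=9, bit22=1)
  nb #.#.#: next=#  (t=4,i=13, bit21=1)
  nb #.#..: next=.  (t=1,i=14, bit20=0)
  nb #..##: next=#  (t=0,i=1, bit19=1)
  nb #..#.: next=#  (t=2,i=12, bit18=1)
  nb #...#: next=.  (t=0,i=9, bit17=0)
  nb #....: next=#  (t=1,i=7, bit16=1)
  nb .####: next=.  (t=5,i=12, bit15=0)
  nb .###.: next=#  (t=0,i=14, bit14=1)
  nb .##.#: next=.  (t=1,i=12, bit13=0)
  nb .##..: next=.  (t=0,i=3, bit12=0)
  nb .#.##: next=#  (t=0,i=12, bit11=1)
  nb .#.#.: next=#  (t=2,i=14, bit10=1)
  nb .#..#: next=.  (t=3,i=6, bit9=0)
  nb .#...: next=#  (t=1,i=2, bit8=1)
  nb ..###: next=.  (t=3,i=12, bit7=0)
  nb ..##.: next=.  (t=0,i=2, bit6=0)
  nb ..#.#: next=#  (t=0,i=11, bit5=1)
  nb ..#..: next=.  (t=1,i=1, bit4=0)
  nb ...##: next=#  (t=0,i=18, bit3=1)
  nb ...#.: next=.  (t=0,i=10, bit2=0)
  nb ....#: next=#  (t=1,i=9, bit1=1)
  nb .....: next=.  (t=1,i=8, bit0=0)
  bits 10001100011011010100110100101010 = 2355973418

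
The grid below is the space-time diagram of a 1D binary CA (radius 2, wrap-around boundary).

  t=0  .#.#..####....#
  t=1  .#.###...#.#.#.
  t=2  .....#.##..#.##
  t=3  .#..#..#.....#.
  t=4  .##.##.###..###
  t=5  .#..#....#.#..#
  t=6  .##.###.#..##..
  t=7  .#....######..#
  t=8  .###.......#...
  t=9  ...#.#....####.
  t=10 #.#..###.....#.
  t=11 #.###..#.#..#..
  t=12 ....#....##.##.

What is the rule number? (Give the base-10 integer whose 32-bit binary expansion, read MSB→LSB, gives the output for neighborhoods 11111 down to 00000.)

  nb #####: next=.  (t=7,i=8, bit31=0)
  nb ####.: next=.  (t=0,i=8, bit30=0)
  nb ###.#: next=#  (t=4,i=14, bit29=1)
  nb ###..: next=#  (t=0,i=9, bit28=1)
  nb ##.##: next=.  (t=4,i=0, bit27=0)
  nb ##.#.: next=#  (t=6,i=7, bit26=1)
  nb ##..#: next=.  (t=2,i=9, bit25=0)
  nb ##...: next=.  (t=0,i=10, bit24=0)
  nb #.###: next=.  (t=1,i=3, bit23=0)
  nb #.##.: next=#  (t=2,i=7, bit22=1)
  nb #.#.#: next=#  (t=0,i=1, bit21=1)
  nb #.#..: next=#  (t=0,i=3, bit20=1)
  nb #..##: next=#  (t=0,i=5, bit19=1)
  nb #..#.: next=.  (t=1,i=0, bit18=0)
  nb #...#: next=#  (t=1,i=7, bit17=1)
  nb #....: next=#  (t=0,i=11, bit16=1)
  nb .####: next=.  (t=0,i=7, bit15=0)
  nb .###.: next=.  (t=1,i=4, bit14=0)
  nb .##.#: next=.  (t=4,i=2, bit13=0)
  nb .##..: next=.  (t=2,i=8, bit12=0)
  nb .#.##: next=.  (t=1,i=2, bit11=0)
  nb .#.#.: next=.  (t=0,i=0, bit10=0)
  nb .#..#: next=#  (t=0,i=4, bit9=1)
  nb .#...: next=#  (t=3,i=8, bit8=1)
  nb ..###: next=.  (t=0,i=6, bit7=0)
  nb ..##.: next=#  (t=6,i=1, bit6=1)
  nb ..#.#: next=.  (t=0,i=14, bit5=0)
  nb ..#..: next=#  (t=3,i=1, bit4=1)
  nb ...##: next=.  (t=6,i=0, bit3=0)
  nb ...#.: next=#  (t=0,i=13, bit2=1)
  nb ....#: next=.  (t=0,i=12, bit1=0)
  nb .....: next=.  (t=2,i=2, bit0=0)
  bits 00110100011110110000001101010100 = 880477012

880477012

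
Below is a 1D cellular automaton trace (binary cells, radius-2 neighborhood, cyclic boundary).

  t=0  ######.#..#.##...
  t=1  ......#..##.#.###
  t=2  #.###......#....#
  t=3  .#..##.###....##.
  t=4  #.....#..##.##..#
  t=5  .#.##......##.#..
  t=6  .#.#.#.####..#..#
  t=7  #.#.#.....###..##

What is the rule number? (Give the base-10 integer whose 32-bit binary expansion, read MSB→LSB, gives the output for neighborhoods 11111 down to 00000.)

524682283

  ##### -> .   bit 31 = 0  t=0,i=2
  ####. -> .   bit 30 = 0  t=0,i=4
  ###.# -> .   bit 29 = 0  t=0,i=5
  ###.. -> #   bit 28 = 1  t=1,i=16
  ##.## -> #   bit 27 = 1  t=2,i=1
  ##.#. -> #   bit 26 = 1  t=0,i=6
  ##..# -> #   bit 25 = 1  t=3,i=16
  ##... -> #   bit 24 = 1  t=0,i=14
  #.### -> .   bit 23 = 0  t=1,i=14
  #.##. -> #   bit 22 = 1  t=0,i=12
  #.#.# -> .   bit 21 = 0  t=1,i=12
  #.#.. -> .   bit 20 = 0  t=0,i=7
  #..## -> .   bit 19 = 0  t=1,i=8
  #..#. -> #   bit 18 = 1  t=0,i=9
  #...# -> #   bit 17 = 1  t=0,i=15
  #.... -> .   bit 16 = 0  t=1,i=1
  .#### -> .   bit 15 = 0  t=0,i=1
  .###. -> .   bit 14 = 0  t=1,i=15
  .##.# -> .   bit 13 = 0  t=1,i=10
  .##.. -> .   bit 12 = 0  t=0,i=13
  .#.## -> .   bit 11 = 0  t=0,i=11
  .#.#. -> #   bit 10 = 1  t=6,i=0
  .#..# -> .   bit 9 = 0  t=0,i=8
  .#... -> .   bit 8 = 0  t=2,i=12
  ..### -> .   bit 7 = 0  t=0,i=0
  ..##. -> .   bit 6 = 0  t=1,i=9
  ..#.# -> #   bit 5 = 1  t=0,i=10
  ..#.. -> .   bit 4 = 0  t=1,i=6
  ...## -> #   bit 3 = 1  t=0,i=16
  ...#. -> .   bit 2 = 0  t=1,i=5
  ....# -> #   bit 1 = 1  t=1,i=4
  ..... -> #   bit 0 = 1  t=1,i=2
  bits 00011111010001100000010000101011 = 524682283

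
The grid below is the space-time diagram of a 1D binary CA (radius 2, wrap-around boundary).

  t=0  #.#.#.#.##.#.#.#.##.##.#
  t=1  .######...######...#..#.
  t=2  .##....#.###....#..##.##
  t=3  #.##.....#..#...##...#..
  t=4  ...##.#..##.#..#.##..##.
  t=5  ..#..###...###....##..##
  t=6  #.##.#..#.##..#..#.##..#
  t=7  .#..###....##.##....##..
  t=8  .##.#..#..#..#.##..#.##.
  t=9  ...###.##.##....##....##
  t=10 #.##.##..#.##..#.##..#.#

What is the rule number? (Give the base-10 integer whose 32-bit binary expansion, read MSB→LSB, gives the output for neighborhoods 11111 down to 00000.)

800102041

  ##### -> .   bit 31 = 0  t=1,i=3
  ####. -> .   bit 30 = 0  t=1,i=5
  ###.# -> #   bit 29 = 1  t=9,i=5
  ###.. -> .   bit 28 = 0  t=1,i=6
  ##.## -> #   bit 27 = 1  t=0,i=19
  ##.#. -> #   bit 26 = 1  t=0,i=1
  ##..# -> #   bit 25 = 1  t=4,i=19
  ##... -> #   bit 24 = 1  t=1,i=7
  #.### -> #   bit 23 = 1  t=2,i=9
  #.##. -> .   bit 22 = 0  t=0,i=8
  #.#.# -> #   bit 21 = 1  t=0,i=2
  #.#.. -> #   bit 20 = 1  t=4,i=6
  #..## -> .   bit 19 = 0  t=1,i=0
  #..#. -> .   bit 18 = 0  t=1,i=21
  #...# -> .   bit 17 = 0  t=1,i=8
  #.... -> .   bit 16 = 0  t=2,i=4
  .#### -> #   bit 15 = 1  t=1,i=2
  .###. -> .   bit 14 = 0  t=2,i=10
  .##.# -> .   bit 13 = 0  t=0,i=0
  .##.. -> #   bit 12 = 1  t=2,i=2
  .#.## -> .   bit 11 = 0  t=0,i=7
  .#.#. -> #   bit 10 = 1  t=0,i=3
  .#..# -> #   bit 9 = 1  t=1,i=20
  .#... -> .   bit 8 = 0  t=3,i=13
  ..### -> #   bit 7 = 1  t=1,i=1
  ..##. -> .   bit 6 = 0  t=2,i=19
  ..#.# -> .   bit 5 = 0  t=2,i=7
  ..#.. -> #   bit 4 = 1  t=1,i=19
  ...## -> #   bit 3 = 1  t=1,i=9
  ...#. -> .   bit 2 = 0  t=1,i=18
  ....# -> .   bit 1 = 0  t=2,i=5
  ..... -> #   bit 0 = 1  t=3,i=6
  bits 00101111101100001001011010011001 = 800102041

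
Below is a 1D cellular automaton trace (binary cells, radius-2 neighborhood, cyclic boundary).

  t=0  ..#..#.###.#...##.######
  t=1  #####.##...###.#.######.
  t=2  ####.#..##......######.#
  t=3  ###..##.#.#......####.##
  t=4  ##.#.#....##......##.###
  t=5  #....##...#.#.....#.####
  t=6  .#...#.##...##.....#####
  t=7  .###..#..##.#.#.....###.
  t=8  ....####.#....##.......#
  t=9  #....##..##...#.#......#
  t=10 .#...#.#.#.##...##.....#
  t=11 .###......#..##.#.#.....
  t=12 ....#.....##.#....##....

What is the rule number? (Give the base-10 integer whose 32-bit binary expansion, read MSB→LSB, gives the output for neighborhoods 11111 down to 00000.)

3415640912

  #####|#  b31=1 t=0,i=20
  ####.|#  b30=1 t=0,i=22
  ###.#|.  b29=0 t=0,i=9
  ###..|.  b28=0 t=0,i=23
  ##.##|#  b27=1 t=0,i=17
  ##.#.|.  b26=0 t=0,i=10
  ##..#|#  b25=1 t=0,i=0
  ##...|#  b24=1 t=1,i=8
  #.###|#  b23=1 t=0,i=7
  #.##.|.  b22=0 t=1,i=6
  #.#.#|.  b21=0 t=1,i=15
  #.#..|#  b20=1 t=0,i=11
  #..##|.  b19=0 t=2,i=7
  #..#.|#  b18=1 t=0,i=1
  #...#|#  b17=1 t=0,i=13
  #....|.  b16=0 t=2,i=11
  .####|#  b15=1 t=0,i=19
  .###.|.  b14=0 t=0,i=8
  .##.#|.  b13=0 t=0,i=16
  .##..|.  b12=0 t=1,i=7
  .#.##|#  b11=1 t=0,i=6
  .#.#.|.  b10=0 t=3,i=9
  .#..#|#  b9=1 t=0,i=3
  .#...|#  b8=1 t=0,i=12
  ..###|.  b7=0 t=1,i=11
  ..##.|#  b6=1 t=0,i=15
  ..#.#|.  b5=0 t=0,i=5
  ..#..|#  b4=1 t=0,i=2
  ...##|.  b3=0 t=0,i=14
  ...#.|.  b2=0 t=5,i=9
  ....#|.  b1=0 t=2,i=14
  .....|.  b0=0 t=2,i=12
  bits 11001011100101101000101101010000 = 3415640912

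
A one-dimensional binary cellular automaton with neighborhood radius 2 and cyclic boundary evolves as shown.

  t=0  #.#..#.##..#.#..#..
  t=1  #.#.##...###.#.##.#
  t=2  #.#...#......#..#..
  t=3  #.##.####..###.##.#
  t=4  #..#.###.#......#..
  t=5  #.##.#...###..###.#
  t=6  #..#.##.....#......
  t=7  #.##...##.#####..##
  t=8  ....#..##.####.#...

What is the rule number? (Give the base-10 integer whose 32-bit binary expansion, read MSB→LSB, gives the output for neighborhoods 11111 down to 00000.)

  [31] ##### => #  t=7,i=12
  [30] ####. => #  t=3,i=7
  [29] ###.# => .  t=1,i=11
  [28] ###.. => .  t=3,i=8
  [27] ##.## => .  t=1,i=17
  [26] ##.#. => .  t=1,i=1
  [25] ##..# => #  t=0,i=9
  [24] ##... => #  t=1,i=6
  [23] #.### => #  t=3,i=5
  [22] #.##. => .  t=0,i=7
  [21] #.#.# => #  t=1,i=2
  [20] #.#.. => #  t=0,i=2
  [19] #..## => .  t=3,i=10
  [18] #..#. => #  t=0,i=4
  [17] #...# => .  t=1,i=7
  [16] #.... => #  t=2,i=8
  [15] .#### => #  t=3,i=6
  [14] .###. => .  t=1,i=10
  [13] .##.# => #  t=1,i=0
  [12] .##.. => .  t=0,i=8
  [11] .#.## => .  t=0,i=6
  [10] .#.#. => .  t=0,i=1
  [9] .#..# => .  t=0,i=3
  [8] .#... => #  t=2,i=3
  [7] ..### => .  t=1,i=9
  [6] ..##. => #  t=7,i=7
  [5] ..#.# => #  t=0,i=0
  [4] ..#.. => #  t=0,i=16
  [3] ...## => .  t=1,i=8
  [2] ...#. => #  t=2,i=5
  [1] ....# => #  t=2,i=11
  [0] ..... => .  t=2,i=9
  bits 11000011101101011010000101110110 = 3283460470

3283460470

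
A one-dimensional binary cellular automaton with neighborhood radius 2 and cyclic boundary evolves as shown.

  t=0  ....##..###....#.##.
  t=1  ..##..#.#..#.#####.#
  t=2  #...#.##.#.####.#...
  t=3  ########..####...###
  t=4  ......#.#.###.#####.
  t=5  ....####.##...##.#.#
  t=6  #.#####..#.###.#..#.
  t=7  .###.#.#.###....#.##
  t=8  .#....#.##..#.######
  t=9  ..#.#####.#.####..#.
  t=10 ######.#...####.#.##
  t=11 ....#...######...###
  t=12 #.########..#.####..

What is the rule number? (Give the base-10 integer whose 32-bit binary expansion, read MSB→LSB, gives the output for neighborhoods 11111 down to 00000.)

1136832446

  #####|.  b31=0 t=1,i=15
  ####.|#  b30=1 t=1,i=16
  ###.#|.  b29=0 t=1,i=17
  ###..|.  b28=0 t=0,i=10
  ##.##|.  b27=0 t=4,i=13
  ##.#.|.  b26=0 t=1,i=18
  ##..#|#  b25=1 t=0,i=6
  ##...|#  b24=1 t=0,i=11
  #.###|#  b23=1 t=1,i=13
  #.##.|#  b22=1 t=0,i=17
  #.#.#|.  b21=0 t=2,i=9
  #.#..|.  b20=0 t=1,i=8
  #..##|.  b19=0 t=0,i=7
  #..#.|.  b18=0 t=1,i=5
  #...#|#  b17=1 t=2,i=2
  #....|.  b16=0 t=0,i=0
  .####|#  b15=1 t=1,i=14
  .###.|.  b14=0 t=0,i=9
  .##.#|#  b13=1 t=2,i=7
  .##..|.  b12=0 t=0,i=5
  .#.##|#  b11=1 t=0,i=16
  .#.#.|#  b10=1 t=1,i=7
  .#..#|#  b9=1 t=1,i=0
  .#...|#  b8=1 t=2,i=1
  ..###|#  b7=1 t=0,i=8
  ..##.|.  b6=0 t=0,i=4
  ..#.#|#  b5=1 t=0,i=15
  ..#..|#  b4=1 t=2,i=0
  ...##|#  b3=1 t=0,i=3
  ...#.|#  b2=1 t=0,i=14
  ....#|#  b1=1 t=0,i=2
  .....|.  b0=0 t=0,i=1
  bits 01000011110000101010111110111110 = 1136832446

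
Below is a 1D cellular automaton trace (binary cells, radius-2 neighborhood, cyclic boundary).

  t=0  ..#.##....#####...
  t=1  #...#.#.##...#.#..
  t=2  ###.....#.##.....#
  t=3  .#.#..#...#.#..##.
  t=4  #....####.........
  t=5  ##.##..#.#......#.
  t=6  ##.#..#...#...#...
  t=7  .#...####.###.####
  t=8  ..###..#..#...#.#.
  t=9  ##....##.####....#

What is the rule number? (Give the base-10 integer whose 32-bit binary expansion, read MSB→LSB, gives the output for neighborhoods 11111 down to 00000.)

  ##### -> .   bit 31 = 0  t=0,i=12
  ####. -> #   bit 30 = 1  t=0,i=13
  ###.# -> .   bit 29 = 0  t=7,i=8
  ###.. -> .   bit 28 = 0  t=0,i=14
  ##.## -> .   bit 27 = 0  t=5,i=2
  ##.#. -> .   bit 26 = 0  t=6,i=2
  ##..# -> .   bit 25 = 0  t=3,i=17
  ##... -> #   bit 24 = 1  t=0,i=6
  #.### -> #   bit 23 = 1  t=7,i=10
  #.##. -> #   bit 22 = 1  t=0,i=4
  #.#.# -> .   bit 21 = 0  t=1,i=6
  #.#.. -> .   bit 20 = 0  t=1,i=15
  #..## -> .   bit 19 = 0  t=3,i=14
  #..#. -> #   bit 18 = 1  t=1,i=17
  #...# -> #   bit 17 = 1  t=1,i=2
  #.... -> .   bit 16 = 0  t=0,i=7
  .#### -> .   bit 15 = 0  t=0,i=11
  .###. -> .   bit 14 = 0  t=7,i=11
  .##.# -> #   bit 13 = 1  t=5,i=1
  .##.. -> .   bit 12 = 0  t=0,i=5
  .#.## -> .   bit 11 = 0  t=0,i=3
  .#.#. -> .   bit 10 = 0  t=1,i=5
  .#..# -> .   bit 9 = 0  t=1,i=16
  .#... -> #   bit 8 = 1  t=1,i=1
  ..### -> .   bit 7 = 0  t=0,i=10
  ..##. -> .   bit 6 = 0  t=3,i=15
  ..#.# -> .   bit 5 = 0  t=0,i=2
  ..#.. -> #   bit 4 = 1  t=1,i=0
  ...## -> #   bit 3 = 1  t=0,i=9
  ...#. -> .   bit 2 = 0  t=0,i=1
  ....# -> #   bit 1 = 1  t=0,i=0
  ..... -> .   bit 0 = 0  t=0,i=17
  bits 01000001110001100010000100011010 = 1103503642

1103503642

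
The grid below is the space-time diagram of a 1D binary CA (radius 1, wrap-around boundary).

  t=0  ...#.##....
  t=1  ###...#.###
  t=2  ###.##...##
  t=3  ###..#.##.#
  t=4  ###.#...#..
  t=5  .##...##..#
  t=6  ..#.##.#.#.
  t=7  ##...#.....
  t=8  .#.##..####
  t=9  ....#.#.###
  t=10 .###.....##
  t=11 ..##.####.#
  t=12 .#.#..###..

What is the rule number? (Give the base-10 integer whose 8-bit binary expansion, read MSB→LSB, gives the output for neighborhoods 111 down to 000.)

195

  ### -> #   bit 7 = 1  t=1,i=0
  ##. -> #   bit 6 = 1  t=0,i=6
  #.# -> .   bit 5 = 0  t=0,i=4
  #.. -> .   bit 4 = 0  t=0,i=7
  .## -> .   bit 3 = 0  t=0,i=5
  .#. -> .   bit 2 = 0  t=0,i=3
  ..# -> #   bit 1 = 1  t=0,i=2
  ... -> #   bit 0 = 1  t=0,i=0
  bits 11000011 = 195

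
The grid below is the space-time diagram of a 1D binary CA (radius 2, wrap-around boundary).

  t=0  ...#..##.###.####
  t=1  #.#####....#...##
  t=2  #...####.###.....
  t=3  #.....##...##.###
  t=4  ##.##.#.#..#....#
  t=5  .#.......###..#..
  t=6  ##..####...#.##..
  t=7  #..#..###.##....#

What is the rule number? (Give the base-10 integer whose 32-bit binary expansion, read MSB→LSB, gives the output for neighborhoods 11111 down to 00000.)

  #####|#  b31=1 t=1,i=4
  ####.|#  b30=1 t=0,i=15
  ###.#|#  b29=1 t=0,i=11
  ###..|#  b28=1 t=0,i=16
  ##.##|.  b27=0 t=0,i=8
  ##.#.|.  b26=0 t=4,i=5
  ##..#|.  b25=0 t=5,i=12
  ##...|#  b24=1 t=0,i=0
  #.###|.  b23=0 t=0,i=9
  #.##.|.  b22=0 t=4,i=3
  #.#.#|.  b21=0 t=4,i=6
  #.#..|.  b20=0 t=4,i=8
  #..##|#  b19=1 t=0,i=5
  #..#.|#  b18=1 t=4,i=10
  #...#|.  b17=0 t=0,i=1
  #....|.  b16=0 t=1,i=8
  .####|.  b15=0 t=0,i=14
  .###.|.  b14=0 t=0,i=10
  .##.#|.  b13=0 t=0,i=7
  .##..|.  b12=0 t=3,i=7
  .#.##|.  b11=0 t=6,i=12
  .#.#.|.  b10=0 t=4,i=7
  .#..#|#  b9=1 t=0,i=4
  .#...|.  b8=0 t=1,i=12
  ..###|.  b7=0 t=1,i=15
  ..##.|#  b6=1 t=0,i=6
  ..#.#|#  b5=1 t=6,i=11
  ..#..|#  b4=1 t=0,i=3
  ...##|.  b3=0 t=1,i=14
  ...#.|#  b2=1 t=0,i=2
  ....#|#  b1=1 t=1,i=9
  .....|#  b0=1 t=2,i=14
  bits 11110001000011000000001001110111 = 4044096119

4044096119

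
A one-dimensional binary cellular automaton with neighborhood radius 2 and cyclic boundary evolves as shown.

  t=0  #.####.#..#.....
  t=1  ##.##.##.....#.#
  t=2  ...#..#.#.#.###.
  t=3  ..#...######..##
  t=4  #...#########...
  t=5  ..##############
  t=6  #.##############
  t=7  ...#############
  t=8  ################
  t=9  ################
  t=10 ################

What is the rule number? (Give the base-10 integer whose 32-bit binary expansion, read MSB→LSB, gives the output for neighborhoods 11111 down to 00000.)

3614608557

  #####|#  b31=1 t=3,i=8
  ####.|#  b30=1 t=0,i=4
  ###.#|.  b29=0 t=0,i=5
  ###..|#  b28=1 t=2,i=14
  ##.##|.  b27=0 t=1,i=2
  ##.#.|#  b26=1 t=0,i=6
  ##..#|#  b25=1 t=3,i=0
  ##...|#  b24=1 t=1,i=8
  #.###|.  b23=0 t=0,i=2
  #.##.|#  b22=1 t=1,i=3
  #.#.#|#  b21=1 t=2,i=8
  #.#..|#  b20=1 t=0,i=7
  #..##|.  b19=0 t=3,i=13
  #..#.|.  b18=0 t=0,i=9
  #...#|#  b17=1 t=3,i=4
  #....|.  b16=0 t=0,i=12
  .####|#  b15=1 t=0,i=3
  .###.|.  b14=0 t=1,i=0
  .##.#|.  b13=0 t=1,i=4
  .##..|.  b12=0 t=1,i=7
  .#.##|#  b11=1 t=0,i=1
  .#.#.|#  b10=1 t=2,i=7
  .#..#|.  b9=0 t=0,i=8
  .#...|.  b8=0 t=0,i=11
  ..###|#  b7=1 t=3,i=6
  ..##.|.  b6=0 t=3,i=14
  ..#.#|#  b5=1 t=0,i=0
  ..#..|.  b4=0 t=0,i=10
  ...##|#  b3=1 t=3,i=5
  ...#.|#  b2=1 t=0,i=15
  ....#|.  b1=0 t=0,i=14
  .....|#  b0=1 t=0,i=13
  bits 11010111011100101000110010101101 = 3614608557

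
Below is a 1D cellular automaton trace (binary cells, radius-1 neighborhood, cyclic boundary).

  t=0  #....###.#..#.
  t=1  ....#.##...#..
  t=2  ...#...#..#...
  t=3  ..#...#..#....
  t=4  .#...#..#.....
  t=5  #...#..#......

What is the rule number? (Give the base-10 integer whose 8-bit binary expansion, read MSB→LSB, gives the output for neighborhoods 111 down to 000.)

194

  nb ###: next=#  (t=0,i=6, bit7=1)
  nb ##.: next=#  (t=0,i=7, bit6=1)
  nb #.#: next=.  (t=0,i=8, bit5=0)
  nb #..: next=.  (t=0,i=1, bit4=0)
  nb .##: next=.  (t=0,i=5, bit3=0)
  nb .#.: next=.  (t=0,i=0, bit2=0)
  nb ..#: next=#  (t=0,i=4, bit1=1)
  nb ...: next=.  (t=0,i=2, bit0=0)
  bits 11000010 = 194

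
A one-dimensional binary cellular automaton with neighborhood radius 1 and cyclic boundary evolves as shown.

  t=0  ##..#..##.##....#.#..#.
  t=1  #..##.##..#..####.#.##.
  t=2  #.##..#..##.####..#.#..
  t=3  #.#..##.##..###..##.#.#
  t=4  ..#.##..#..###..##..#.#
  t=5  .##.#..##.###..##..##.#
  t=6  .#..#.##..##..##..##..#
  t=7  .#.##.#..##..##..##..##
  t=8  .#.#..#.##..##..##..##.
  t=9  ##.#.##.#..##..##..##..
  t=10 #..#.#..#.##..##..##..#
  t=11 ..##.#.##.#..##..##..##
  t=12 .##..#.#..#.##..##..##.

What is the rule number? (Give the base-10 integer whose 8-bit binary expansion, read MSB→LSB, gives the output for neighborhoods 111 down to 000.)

  ### -> #   bit 7 = 1  t=1,i=14
  ##. -> .   bit 6 = 0  t=0,i=1
  #.# -> .   bit 5 = 0  t=0,i=9
  #.. -> .   bit 4 = 0  t=0,i=2
  .## -> #   bit 3 = 1  t=0,i=0
  .#. -> #   bit 2 = 1  t=0,i=4
  ..# -> #   bit 1 = 1  t=0,i=3
  ... -> #   bit 0 = 1  t=0,i=13
  bits 10001111 = 143

143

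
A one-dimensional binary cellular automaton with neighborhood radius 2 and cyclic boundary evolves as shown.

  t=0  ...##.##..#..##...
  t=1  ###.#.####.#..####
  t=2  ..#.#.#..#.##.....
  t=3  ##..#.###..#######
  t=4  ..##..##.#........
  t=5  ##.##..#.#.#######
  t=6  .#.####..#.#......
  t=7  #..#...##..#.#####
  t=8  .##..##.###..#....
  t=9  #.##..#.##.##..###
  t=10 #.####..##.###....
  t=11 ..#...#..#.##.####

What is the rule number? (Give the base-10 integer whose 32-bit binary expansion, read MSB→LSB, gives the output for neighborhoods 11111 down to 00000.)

603419151

  [31] ##### => .  t=1,i=0
  [30] ####. => .  t=1,i=1
  [29] ###.# => #  t=1,i=2
  [28] ###.. => .  t=3,i=1
  [27] ##.## => .  t=0,i=5
  [26] ##.#. => .  t=1,i=3
  [25] ##..# => #  t=0,i=8
  [24] ##... => #  t=0,i=15
  [23] #.### => #  t=1,i=6
  [22] #.##. => #  t=0,i=6
  [21] #.#.# => #  t=1,i=4
  [20] #.#.. => #  t=1,i=11
  [19] #..## => .  t=0,i=12
  [18] #..#. => #  t=0,i=9
  [17] #...# => #  t=7,i=5
  [16] #.... => #  t=0,i=16
  [15] .#### => .  t=1,i=7
  [14] .###. => #  t=3,i=7
  [13] .##.# => #  t=0,i=4
  [12] .##.. => #  t=0,i=7
  [11] .#.## => .  t=1,i=5
  [10] .#.#. => .  t=2,i=3
  [9] .#..# => #  t=0,i=11
  [8] .#... => .  t=4,i=10
  [7] ..### => .  t=1,i=14
  [6] ..##. => .  t=0,i=3
  [5] ..#.# => .  t=2,i=2
  [4] ..#.. => .  t=0,i=10
  [3] ...## => #  t=0,i=2
  [2] ...#. => #  t=2,i=1
  [1] ....# => #  t=0,i=1
  [0] ..... => #  t=0,i=0
  bits 00100011111101110111001000001111 = 603419151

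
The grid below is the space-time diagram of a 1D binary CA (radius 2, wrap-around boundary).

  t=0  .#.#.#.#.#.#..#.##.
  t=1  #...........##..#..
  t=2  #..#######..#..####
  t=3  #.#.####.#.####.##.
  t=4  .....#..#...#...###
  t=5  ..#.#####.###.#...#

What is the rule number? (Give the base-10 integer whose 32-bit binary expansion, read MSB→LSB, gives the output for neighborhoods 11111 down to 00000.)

  [31] ##### => #  t=2,i=5
  [30] ####. => .  t=2,i=8
  [29] ###.# => .  t=3,i=7
  [28] ###.. => #  t=2,i=0
  [27] ##.## => .  t=3,i=15
  [26] ##.#. => #  t=3,i=8
  [25] ##..# => .  t=0,i=18
  [24] ##... => .  t=4,i=0
  [23] #.### => .  t=3,i=4
  [22] #.##. => #  t=0,i=16
  [21] #.#.# => .  t=0,i=3
  [20] #.#.. => .  t=0,i=11
  [19] #..## => #  t=2,i=2
  [18] #..#. => #  t=0,i=0
  [17] #...# => #  t=4,i=10
  [16] #.... => .  t=1,i=2
  [15] .#### => #  t=2,i=4
  [14] .###. => .  t=4,i=17
  [13] .##.# => #  t=3,i=17
  [12] .##.. => .  t=0,i=17
  [11] .#.## => .  t=0,i=15
  [10] .#.#. => .  t=0,i=2
  [9] .#..# => #  t=0,i=12
  [8] .#... => .  t=1,i=1
  [7] ..### => .  t=2,i=3
  [6] ..##. => #  t=1,i=12
  [5] ..#.# => .  t=0,i=1
  [4] ..#.. => #  t=1,i=0
  [3] ...## => .  t=1,i=11
  [2] ...#. => #  t=4,i=4
  [1] ....# => .  t=1,i=10
  [0] ..... => #  t=1,i=3
  bits 10010100010011101010001001010101 = 2488181333

2488181333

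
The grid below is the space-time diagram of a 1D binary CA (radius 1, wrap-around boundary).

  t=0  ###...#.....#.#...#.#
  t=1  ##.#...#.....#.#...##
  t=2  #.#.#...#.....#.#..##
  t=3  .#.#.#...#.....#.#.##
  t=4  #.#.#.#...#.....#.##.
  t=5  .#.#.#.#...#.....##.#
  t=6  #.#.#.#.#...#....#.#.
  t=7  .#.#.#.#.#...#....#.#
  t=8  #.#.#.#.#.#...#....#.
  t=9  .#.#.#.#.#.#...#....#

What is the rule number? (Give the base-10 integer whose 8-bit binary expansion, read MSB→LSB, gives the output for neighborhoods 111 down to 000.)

184

  ### -> #   bit 7 = 1  t=0,i=0
  ##. -> .   bit 6 = 0  t=0,i=2
  #.# -> #   bit 5 = 1  t=0,i=13
  #.. -> #   bit 4 = 1  t=0,i=3
  .## -> #   bit 3 = 1  t=0,i=20
  .#. -> .   bit 2 = 0  t=0,i=6
  ..# -> .   bit 1 = 0  t=0,i=5
  ... -> .   bit 0 = 0  t=0,i=4
  bits 10111000 = 184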